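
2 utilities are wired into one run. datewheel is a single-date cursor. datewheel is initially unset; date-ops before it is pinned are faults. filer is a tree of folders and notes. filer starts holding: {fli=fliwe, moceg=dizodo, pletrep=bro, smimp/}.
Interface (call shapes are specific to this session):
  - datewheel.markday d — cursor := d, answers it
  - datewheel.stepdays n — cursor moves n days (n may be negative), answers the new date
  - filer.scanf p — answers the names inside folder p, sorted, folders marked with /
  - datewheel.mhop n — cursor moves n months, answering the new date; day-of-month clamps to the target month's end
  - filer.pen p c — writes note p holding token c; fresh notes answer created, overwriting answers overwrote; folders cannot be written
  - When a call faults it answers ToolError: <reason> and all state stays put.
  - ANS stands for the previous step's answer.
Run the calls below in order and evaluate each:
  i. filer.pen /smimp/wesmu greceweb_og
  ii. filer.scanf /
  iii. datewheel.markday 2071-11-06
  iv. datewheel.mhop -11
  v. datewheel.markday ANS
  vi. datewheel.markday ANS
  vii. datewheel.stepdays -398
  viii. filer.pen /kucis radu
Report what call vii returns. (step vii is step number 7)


I use pen using p: /smimp/wesmu, c: greceweb_og, giving created.
Invoking scanf using p: /, giving [fli, moceg, pletrep, smimp/].
Then markday using d: 2071-11-06, and observe 2071-11-06.
Calling mhop using n: -11, and get 2070-12-06.
I call markday using d: ANS, → 2070-12-06.
I call markday using d: ANS, and see 2070-12-06.
I try stepdays using n: -398: 2069-11-03.
Calling pen using p: /kucis, c: radu, — result: created.

Answer: 2069-11-03


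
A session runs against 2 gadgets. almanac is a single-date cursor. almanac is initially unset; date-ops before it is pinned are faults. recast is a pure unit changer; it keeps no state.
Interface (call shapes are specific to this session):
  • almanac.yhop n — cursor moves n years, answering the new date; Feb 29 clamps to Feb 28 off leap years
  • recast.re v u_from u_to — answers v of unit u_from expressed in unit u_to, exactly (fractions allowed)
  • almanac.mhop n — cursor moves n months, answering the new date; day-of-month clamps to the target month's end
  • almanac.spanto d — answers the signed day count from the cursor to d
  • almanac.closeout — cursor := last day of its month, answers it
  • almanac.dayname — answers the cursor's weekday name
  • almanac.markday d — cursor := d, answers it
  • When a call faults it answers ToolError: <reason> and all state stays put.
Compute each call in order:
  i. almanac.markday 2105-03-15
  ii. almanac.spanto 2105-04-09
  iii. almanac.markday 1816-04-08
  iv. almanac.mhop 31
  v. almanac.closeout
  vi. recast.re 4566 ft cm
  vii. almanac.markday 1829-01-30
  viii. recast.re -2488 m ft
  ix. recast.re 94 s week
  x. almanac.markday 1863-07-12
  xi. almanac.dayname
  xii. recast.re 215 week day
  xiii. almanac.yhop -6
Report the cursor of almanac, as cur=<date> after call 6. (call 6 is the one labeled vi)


Step: almanac.markday[d: 2105-03-15]
Result: 2105-03-15
Step: almanac.spanto[d: 2105-04-09]
Result: 25
Step: almanac.markday[d: 1816-04-08]
Result: 1816-04-08
Step: almanac.mhop[n: 31]
Result: 1818-11-08
Step: almanac.closeout[]
Result: 1818-11-30
Step: recast.re[v: 4566; u_from: ft; u_to: cm]
Result: 3479292/25
Step: almanac.markday[d: 1829-01-30]
Result: 1829-01-30
Step: recast.re[v: -2488; u_from: m; u_to: ft]
Result: -3110000/381
Step: recast.re[v: 94; u_from: s; u_to: week]
Result: 47/302400
Step: almanac.markday[d: 1863-07-12]
Result: 1863-07-12
Step: almanac.dayname[]
Result: Sunday
Step: recast.re[v: 215; u_from: week; u_to: day]
Result: 1505
Step: almanac.yhop[n: -6]
Result: 1857-07-12

Answer: cur=1818-11-30


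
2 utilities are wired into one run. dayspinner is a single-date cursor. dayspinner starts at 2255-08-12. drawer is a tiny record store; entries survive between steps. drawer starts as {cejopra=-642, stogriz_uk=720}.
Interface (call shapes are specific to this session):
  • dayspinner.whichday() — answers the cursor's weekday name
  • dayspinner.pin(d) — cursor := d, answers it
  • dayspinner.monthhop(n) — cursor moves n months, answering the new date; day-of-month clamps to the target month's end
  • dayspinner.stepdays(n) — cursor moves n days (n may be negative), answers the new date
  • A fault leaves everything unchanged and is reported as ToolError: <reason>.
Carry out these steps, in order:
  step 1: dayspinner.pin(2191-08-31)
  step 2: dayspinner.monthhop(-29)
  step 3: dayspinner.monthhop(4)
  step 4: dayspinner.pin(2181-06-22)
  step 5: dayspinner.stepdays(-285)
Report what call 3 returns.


Answer: 2189-07-31

Derivation:
[in] pin d='2191-08-31'
[out] 2191-08-31
[in] monthhop n='-29'
[out] 2189-03-31
[in] monthhop n='4'
[out] 2189-07-31
[in] pin d='2181-06-22'
[out] 2181-06-22
[in] stepdays n='-285'
[out] 2180-09-10


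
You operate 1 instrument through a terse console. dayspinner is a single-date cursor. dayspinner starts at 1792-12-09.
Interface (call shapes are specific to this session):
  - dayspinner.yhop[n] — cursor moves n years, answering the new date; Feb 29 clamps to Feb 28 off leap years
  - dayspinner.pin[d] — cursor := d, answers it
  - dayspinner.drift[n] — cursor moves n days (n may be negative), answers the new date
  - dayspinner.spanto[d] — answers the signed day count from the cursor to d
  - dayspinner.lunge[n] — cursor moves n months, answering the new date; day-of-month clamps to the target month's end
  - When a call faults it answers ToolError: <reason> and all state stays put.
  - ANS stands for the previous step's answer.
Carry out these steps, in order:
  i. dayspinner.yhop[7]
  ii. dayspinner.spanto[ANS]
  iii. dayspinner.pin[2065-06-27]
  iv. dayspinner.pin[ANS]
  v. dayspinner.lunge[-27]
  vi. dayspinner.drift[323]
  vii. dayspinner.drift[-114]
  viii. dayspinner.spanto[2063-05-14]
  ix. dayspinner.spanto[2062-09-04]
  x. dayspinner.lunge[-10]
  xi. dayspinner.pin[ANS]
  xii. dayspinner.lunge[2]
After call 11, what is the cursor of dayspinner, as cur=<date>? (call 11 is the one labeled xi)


Answer: cur=2062-12-22

Derivation:
I run yhop on 7, → 1799-12-09.
I run spanto on ANS, → 0.
Calling pin on 2065-06-27, and observe 2065-06-27.
Invoking pin on ANS, which returns 2065-06-27.
Invoking lunge on -27, — result: 2063-03-27.
Now I run drift on 323, — result: 2064-02-13.
Using drift on -114, — result: 2063-10-22.
I use spanto on 2063-05-14: -161.
I run spanto on 2062-09-04, — result: -413.
Invoking lunge on -10, and see 2062-12-22.
I invoke pin on ANS, — result: 2062-12-22.
I call lunge on 2, and get 2063-02-22.


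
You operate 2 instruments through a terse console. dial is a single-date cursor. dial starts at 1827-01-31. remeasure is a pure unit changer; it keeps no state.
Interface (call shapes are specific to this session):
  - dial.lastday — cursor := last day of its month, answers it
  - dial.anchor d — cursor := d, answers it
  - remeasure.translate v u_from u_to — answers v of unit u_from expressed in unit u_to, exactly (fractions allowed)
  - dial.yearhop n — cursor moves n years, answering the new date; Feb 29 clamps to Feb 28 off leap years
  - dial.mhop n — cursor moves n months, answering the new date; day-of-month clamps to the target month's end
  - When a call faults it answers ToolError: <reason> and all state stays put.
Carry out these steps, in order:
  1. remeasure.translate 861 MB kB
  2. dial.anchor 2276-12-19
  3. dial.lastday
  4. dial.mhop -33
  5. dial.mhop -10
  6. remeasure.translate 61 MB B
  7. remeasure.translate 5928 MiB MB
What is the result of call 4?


Answer: 2274-03-31

Derivation:
CALL remeasure.translate[861; MB; kB]
RET  861000
CALL dial.anchor[2276-12-19]
RET  2276-12-19
CALL dial.lastday[]
RET  2276-12-31
CALL dial.mhop[-33]
RET  2274-03-31
CALL dial.mhop[-10]
RET  2273-05-31
CALL remeasure.translate[61; MB; B]
RET  61000000
CALL remeasure.translate[5928; MiB; MB]
RET  97124352/15625


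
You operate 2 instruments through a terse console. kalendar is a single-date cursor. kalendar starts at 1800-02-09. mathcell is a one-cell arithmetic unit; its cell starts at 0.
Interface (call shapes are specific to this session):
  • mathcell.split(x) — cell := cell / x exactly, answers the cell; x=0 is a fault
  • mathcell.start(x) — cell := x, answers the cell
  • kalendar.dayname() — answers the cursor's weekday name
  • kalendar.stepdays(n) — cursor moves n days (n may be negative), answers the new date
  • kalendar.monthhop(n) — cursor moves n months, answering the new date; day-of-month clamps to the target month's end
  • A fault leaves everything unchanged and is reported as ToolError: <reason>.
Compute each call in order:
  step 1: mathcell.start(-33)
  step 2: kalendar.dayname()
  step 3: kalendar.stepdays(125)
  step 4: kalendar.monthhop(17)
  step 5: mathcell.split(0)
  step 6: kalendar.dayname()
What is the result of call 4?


Answer: 1801-11-14

Derivation:
-> mathcell.start(-33)
<- -33
-> kalendar.dayname()
<- Sunday
-> kalendar.stepdays(125)
<- 1800-06-14
-> kalendar.monthhop(17)
<- 1801-11-14
-> mathcell.split(0)
<- ToolError: division by zero
-> kalendar.dayname()
<- Saturday


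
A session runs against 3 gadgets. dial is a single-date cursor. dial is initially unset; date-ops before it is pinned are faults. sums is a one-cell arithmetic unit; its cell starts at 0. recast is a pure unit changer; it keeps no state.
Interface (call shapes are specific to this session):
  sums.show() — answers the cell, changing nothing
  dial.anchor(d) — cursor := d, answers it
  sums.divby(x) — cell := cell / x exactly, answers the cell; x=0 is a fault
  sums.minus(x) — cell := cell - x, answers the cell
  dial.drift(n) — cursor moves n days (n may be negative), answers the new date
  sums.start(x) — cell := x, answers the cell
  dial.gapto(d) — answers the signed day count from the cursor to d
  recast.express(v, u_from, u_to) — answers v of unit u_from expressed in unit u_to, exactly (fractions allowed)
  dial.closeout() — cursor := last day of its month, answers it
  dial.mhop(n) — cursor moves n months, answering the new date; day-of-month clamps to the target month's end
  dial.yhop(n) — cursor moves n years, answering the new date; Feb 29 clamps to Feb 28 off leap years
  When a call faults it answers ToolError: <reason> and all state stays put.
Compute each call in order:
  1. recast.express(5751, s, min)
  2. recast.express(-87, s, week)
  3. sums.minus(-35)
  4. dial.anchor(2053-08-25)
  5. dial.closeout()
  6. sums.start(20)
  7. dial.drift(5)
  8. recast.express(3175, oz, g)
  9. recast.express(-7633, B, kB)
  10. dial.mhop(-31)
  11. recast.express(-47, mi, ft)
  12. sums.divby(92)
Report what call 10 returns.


Answer: 2051-02-05

Derivation:
Step: recast.express[v='5751'; u_from='s'; u_to='min']
Result: 1917/20
Step: recast.express[v='-87'; u_from='s'; u_to='week']
Result: -29/201600
Step: sums.minus[x='-35']
Result: 35
Step: dial.anchor[d='2053-08-25']
Result: 2053-08-25
Step: dial.closeout[]
Result: 2053-08-31
Step: sums.start[x='20']
Result: 20
Step: dial.drift[n='5']
Result: 2053-09-05
Step: recast.express[v='3175'; u_from='oz'; u_to='g']
Result: 5760623099/64000
Step: recast.express[v='-7633'; u_from='B'; u_to='kB']
Result: -7633/1000
Step: dial.mhop[n='-31']
Result: 2051-02-05
Step: recast.express[v='-47'; u_from='mi'; u_to='ft']
Result: -248160
Step: sums.divby[x='92']
Result: 5/23


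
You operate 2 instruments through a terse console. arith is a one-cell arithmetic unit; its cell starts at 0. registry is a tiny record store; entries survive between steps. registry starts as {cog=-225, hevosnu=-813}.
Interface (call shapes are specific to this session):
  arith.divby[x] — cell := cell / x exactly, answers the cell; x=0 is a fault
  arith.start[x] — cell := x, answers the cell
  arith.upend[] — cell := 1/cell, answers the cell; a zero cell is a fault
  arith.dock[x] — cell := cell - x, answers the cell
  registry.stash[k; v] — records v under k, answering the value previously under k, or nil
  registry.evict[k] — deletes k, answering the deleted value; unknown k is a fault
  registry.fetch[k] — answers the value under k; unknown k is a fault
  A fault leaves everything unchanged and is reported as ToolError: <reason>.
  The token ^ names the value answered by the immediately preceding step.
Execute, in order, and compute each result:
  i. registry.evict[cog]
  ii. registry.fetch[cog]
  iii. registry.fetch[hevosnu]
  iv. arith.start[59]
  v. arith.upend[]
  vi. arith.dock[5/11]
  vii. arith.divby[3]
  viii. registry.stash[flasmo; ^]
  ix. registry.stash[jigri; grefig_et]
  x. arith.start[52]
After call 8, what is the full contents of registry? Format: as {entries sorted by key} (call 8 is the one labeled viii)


CALL registry.evict[k=cog]
RET  -225
CALL registry.fetch[k=cog]
RET  ToolError: no such key cog
CALL registry.fetch[k=hevosnu]
RET  -813
CALL arith.start[x=59]
RET  59
CALL arith.upend[]
RET  1/59
CALL arith.dock[x=5/11]
RET  -284/649
CALL arith.divby[x=3]
RET  -284/1947
CALL registry.stash[k=flasmo; v=^]
RET  nil
CALL registry.stash[k=jigri; v=grefig_et]
RET  nil
CALL arith.start[x=52]
RET  52

Answer: {flasmo=-284/1947, hevosnu=-813}


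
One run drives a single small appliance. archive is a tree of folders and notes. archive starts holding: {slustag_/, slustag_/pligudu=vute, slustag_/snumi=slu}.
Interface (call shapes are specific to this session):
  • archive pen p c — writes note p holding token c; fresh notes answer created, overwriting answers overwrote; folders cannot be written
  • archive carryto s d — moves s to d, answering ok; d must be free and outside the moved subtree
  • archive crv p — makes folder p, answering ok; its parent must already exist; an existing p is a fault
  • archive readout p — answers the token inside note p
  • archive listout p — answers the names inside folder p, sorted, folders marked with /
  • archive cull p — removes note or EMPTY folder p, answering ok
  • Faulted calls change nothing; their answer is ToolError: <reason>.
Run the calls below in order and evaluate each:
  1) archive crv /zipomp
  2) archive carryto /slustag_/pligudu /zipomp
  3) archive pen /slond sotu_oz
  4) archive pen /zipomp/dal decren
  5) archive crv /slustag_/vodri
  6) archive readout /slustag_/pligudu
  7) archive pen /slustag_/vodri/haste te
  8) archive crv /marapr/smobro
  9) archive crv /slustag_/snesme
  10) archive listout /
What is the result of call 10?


Answer: [slond, slustag_/, zipomp/]

Derivation:
[in] archive crv p→/zipomp
= ok
[in] archive carryto s→/slustag_/pligudu d→/zipomp
= ToolError: exists
[in] archive pen p→/slond c→sotu_oz
= created
[in] archive pen p→/zipomp/dal c→decren
= created
[in] archive crv p→/slustag_/vodri
= ok
[in] archive readout p→/slustag_/pligudu
= vute
[in] archive pen p→/slustag_/vodri/haste c→te
= created
[in] archive crv p→/marapr/smobro
= ToolError: no parent
[in] archive crv p→/slustag_/snesme
= ok
[in] archive listout p→/
= [slond, slustag_/, zipomp/]


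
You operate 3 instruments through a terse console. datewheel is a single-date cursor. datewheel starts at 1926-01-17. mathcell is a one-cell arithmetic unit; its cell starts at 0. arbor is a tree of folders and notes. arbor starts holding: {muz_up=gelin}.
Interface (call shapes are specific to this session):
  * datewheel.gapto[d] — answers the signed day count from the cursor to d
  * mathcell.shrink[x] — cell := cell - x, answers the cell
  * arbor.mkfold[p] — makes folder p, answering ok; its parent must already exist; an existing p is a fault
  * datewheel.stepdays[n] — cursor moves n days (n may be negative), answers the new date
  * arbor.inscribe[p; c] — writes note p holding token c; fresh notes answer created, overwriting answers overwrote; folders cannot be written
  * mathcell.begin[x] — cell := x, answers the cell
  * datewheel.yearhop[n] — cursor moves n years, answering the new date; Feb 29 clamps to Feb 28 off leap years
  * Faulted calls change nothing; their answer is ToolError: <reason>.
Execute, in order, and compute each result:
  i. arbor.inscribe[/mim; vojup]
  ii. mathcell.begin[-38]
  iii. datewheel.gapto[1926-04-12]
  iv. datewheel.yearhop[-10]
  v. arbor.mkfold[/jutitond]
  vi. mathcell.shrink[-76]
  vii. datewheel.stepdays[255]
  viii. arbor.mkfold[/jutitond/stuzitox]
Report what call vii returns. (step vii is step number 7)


Answer: 1916-09-28

Derivation:
Then arbor.inscribe passing /mim, vojup, and observe created.
I invoke mathcell.begin passing -38, and get -38.
I use datewheel.gapto passing 1926-04-12, and get 85.
Now I run datewheel.yearhop passing -10, yielding 1916-01-17.
I call arbor.mkfold passing /jutitond: ok.
I call mathcell.shrink passing -76, — result: 38.
Next I call datewheel.stepdays passing 255, giving 1916-09-28.
Now I run arbor.mkfold passing /jutitond/stuzitox, and observe ok.


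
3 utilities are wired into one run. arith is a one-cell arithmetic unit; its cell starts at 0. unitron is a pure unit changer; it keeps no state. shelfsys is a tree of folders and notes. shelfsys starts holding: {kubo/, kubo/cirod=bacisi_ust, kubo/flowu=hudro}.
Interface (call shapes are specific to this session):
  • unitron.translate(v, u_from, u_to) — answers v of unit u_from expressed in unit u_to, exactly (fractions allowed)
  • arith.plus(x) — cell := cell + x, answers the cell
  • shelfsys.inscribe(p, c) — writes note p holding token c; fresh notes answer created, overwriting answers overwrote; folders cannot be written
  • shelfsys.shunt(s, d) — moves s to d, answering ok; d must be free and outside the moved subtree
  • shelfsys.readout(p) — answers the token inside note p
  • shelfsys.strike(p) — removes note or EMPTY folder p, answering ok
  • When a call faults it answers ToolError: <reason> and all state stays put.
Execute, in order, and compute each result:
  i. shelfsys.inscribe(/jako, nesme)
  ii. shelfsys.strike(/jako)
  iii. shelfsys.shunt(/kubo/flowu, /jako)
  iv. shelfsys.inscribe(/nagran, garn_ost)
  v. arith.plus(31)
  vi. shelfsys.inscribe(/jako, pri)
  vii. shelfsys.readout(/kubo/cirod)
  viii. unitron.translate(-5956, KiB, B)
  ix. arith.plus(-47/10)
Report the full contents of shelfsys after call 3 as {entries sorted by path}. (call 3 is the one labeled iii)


Answer: {jako=hudro, kubo/, kubo/cirod=bacisi_ust}

Derivation:
>>> shelfsys.inscribe p→/jako c→nesme
= created
>>> shelfsys.strike p→/jako
= ok
>>> shelfsys.shunt s→/kubo/flowu d→/jako
= ok
>>> shelfsys.inscribe p→/nagran c→garn_ost
= created
>>> arith.plus x→31
= 31
>>> shelfsys.inscribe p→/jako c→pri
= overwrote
>>> shelfsys.readout p→/kubo/cirod
= bacisi_ust
>>> unitron.translate v→-5956 u_from→KiB u_to→B
= -6098944
>>> arith.plus x→-47/10
= 263/10


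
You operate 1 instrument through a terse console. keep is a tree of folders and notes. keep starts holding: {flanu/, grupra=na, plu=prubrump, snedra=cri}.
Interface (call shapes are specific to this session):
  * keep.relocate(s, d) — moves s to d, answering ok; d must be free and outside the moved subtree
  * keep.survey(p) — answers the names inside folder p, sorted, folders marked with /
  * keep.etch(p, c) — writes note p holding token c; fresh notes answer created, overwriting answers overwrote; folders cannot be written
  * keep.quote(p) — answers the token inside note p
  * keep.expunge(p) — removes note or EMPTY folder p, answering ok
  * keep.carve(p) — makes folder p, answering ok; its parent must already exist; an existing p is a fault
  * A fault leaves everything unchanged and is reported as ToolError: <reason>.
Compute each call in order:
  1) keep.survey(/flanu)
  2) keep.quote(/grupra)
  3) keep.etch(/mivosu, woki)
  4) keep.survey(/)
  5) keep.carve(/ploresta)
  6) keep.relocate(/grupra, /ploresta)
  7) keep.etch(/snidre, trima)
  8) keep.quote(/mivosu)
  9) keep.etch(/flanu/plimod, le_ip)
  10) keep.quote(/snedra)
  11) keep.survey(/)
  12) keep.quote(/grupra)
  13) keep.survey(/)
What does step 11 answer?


Answer: [flanu/, grupra, mivosu, ploresta/, plu, snedra, snidre]

Derivation:
Step: keep.survey[p='/flanu']
Result: []
Step: keep.quote[p='/grupra']
Result: na
Step: keep.etch[p='/mivosu'; c='woki']
Result: created
Step: keep.survey[p='/']
Result: [flanu/, grupra, mivosu, plu, snedra]
Step: keep.carve[p='/ploresta']
Result: ok
Step: keep.relocate[s='/grupra'; d='/ploresta']
Result: ToolError: exists
Step: keep.etch[p='/snidre'; c='trima']
Result: created
Step: keep.quote[p='/mivosu']
Result: woki
Step: keep.etch[p='/flanu/plimod'; c='le_ip']
Result: created
Step: keep.quote[p='/snedra']
Result: cri
Step: keep.survey[p='/']
Result: [flanu/, grupra, mivosu, ploresta/, plu, snedra, snidre]
Step: keep.quote[p='/grupra']
Result: na
Step: keep.survey[p='/']
Result: [flanu/, grupra, mivosu, ploresta/, plu, snedra, snidre]


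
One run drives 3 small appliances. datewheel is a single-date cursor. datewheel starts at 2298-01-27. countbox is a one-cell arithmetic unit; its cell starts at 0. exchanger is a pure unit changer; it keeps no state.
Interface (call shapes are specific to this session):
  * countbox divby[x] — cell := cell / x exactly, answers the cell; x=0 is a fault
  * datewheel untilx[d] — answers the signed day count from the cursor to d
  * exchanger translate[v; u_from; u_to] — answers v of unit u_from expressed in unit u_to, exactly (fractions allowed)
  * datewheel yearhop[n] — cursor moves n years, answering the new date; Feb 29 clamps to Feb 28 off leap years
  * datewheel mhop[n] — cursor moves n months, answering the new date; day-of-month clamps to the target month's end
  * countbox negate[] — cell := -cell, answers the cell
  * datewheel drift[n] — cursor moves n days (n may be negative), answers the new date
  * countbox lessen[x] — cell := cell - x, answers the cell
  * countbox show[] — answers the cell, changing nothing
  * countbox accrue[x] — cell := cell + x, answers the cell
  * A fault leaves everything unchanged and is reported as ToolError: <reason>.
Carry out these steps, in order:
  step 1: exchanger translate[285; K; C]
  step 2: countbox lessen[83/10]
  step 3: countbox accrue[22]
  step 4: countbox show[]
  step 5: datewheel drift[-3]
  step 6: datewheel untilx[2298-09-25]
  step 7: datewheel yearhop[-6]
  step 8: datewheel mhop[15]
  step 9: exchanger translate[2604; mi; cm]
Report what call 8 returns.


Answer: 2293-04-24

Derivation:
% 1. exchanger translate(v='285', u_from='K', u_to='C') => 237/20
% 2. countbox lessen(x='83/10') => -83/10
% 3. countbox accrue(x='22') => 137/10
% 4. countbox show() => 137/10
% 5. datewheel drift(n='-3') => 2298-01-24
% 6. datewheel untilx(d='2298-09-25') => 244
% 7. datewheel yearhop(n='-6') => 2292-01-24
% 8. datewheel mhop(n='15') => 2293-04-24
% 9. exchanger translate(v='2604', u_from='mi', u_to='cm') => 2095365888/5


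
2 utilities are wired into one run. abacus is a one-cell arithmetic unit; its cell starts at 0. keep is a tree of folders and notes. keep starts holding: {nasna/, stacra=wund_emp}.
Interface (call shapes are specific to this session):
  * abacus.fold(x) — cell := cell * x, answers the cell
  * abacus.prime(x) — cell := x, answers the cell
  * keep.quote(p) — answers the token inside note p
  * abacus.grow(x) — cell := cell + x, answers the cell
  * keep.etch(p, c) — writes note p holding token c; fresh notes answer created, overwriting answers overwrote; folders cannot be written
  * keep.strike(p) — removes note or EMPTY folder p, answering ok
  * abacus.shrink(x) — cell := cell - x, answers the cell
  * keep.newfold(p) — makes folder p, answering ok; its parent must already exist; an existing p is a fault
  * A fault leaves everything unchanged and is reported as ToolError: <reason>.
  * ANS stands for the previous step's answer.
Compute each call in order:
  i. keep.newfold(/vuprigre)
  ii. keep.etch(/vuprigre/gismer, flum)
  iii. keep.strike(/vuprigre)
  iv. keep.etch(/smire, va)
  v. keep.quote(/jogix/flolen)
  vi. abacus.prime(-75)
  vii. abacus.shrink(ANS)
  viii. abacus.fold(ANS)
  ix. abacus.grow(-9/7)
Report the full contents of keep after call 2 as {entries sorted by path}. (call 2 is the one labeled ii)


Answer: {nasna/, stacra=wund_emp, vuprigre/, vuprigre/gismer=flum}

Derivation:
-> newfold(p: /vuprigre)
<- ok
-> etch(p: /vuprigre/gismer, c: flum)
<- created
-> strike(p: /vuprigre)
<- ToolError: not empty
-> etch(p: /smire, c: va)
<- created
-> quote(p: /jogix/flolen)
<- ToolError: not found
-> prime(x: -75)
<- -75
-> shrink(x: ANS)
<- 0
-> fold(x: ANS)
<- 0
-> grow(x: -9/7)
<- -9/7


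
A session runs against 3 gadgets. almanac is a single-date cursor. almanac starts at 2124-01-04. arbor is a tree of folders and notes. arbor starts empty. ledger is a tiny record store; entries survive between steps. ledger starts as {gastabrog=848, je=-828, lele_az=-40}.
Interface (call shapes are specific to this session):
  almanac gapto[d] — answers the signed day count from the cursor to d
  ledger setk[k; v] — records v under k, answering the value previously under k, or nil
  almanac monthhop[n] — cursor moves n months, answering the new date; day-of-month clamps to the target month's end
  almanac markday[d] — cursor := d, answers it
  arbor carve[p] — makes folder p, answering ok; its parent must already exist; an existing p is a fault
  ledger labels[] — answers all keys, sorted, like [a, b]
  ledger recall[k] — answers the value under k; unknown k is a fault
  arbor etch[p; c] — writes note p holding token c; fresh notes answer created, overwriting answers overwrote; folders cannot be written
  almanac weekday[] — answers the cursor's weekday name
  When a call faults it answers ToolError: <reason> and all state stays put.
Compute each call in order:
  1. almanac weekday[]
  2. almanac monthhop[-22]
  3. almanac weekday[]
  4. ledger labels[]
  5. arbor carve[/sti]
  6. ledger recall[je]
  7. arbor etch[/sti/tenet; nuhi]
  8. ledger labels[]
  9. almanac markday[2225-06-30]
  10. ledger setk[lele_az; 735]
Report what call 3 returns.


Answer: Wednesday

Derivation:
% almanac weekday
[out] Tuesday
% almanac monthhop n='-22'
[out] 2122-03-04
% almanac weekday
[out] Wednesday
% ledger labels
[out] [gastabrog, je, lele_az]
% arbor carve p='/sti'
[out] ok
% ledger recall k='je'
[out] -828
% arbor etch p='/sti/tenet' c='nuhi'
[out] created
% ledger labels
[out] [gastabrog, je, lele_az]
% almanac markday d='2225-06-30'
[out] 2225-06-30
% ledger setk k='lele_az' v='735'
[out] -40


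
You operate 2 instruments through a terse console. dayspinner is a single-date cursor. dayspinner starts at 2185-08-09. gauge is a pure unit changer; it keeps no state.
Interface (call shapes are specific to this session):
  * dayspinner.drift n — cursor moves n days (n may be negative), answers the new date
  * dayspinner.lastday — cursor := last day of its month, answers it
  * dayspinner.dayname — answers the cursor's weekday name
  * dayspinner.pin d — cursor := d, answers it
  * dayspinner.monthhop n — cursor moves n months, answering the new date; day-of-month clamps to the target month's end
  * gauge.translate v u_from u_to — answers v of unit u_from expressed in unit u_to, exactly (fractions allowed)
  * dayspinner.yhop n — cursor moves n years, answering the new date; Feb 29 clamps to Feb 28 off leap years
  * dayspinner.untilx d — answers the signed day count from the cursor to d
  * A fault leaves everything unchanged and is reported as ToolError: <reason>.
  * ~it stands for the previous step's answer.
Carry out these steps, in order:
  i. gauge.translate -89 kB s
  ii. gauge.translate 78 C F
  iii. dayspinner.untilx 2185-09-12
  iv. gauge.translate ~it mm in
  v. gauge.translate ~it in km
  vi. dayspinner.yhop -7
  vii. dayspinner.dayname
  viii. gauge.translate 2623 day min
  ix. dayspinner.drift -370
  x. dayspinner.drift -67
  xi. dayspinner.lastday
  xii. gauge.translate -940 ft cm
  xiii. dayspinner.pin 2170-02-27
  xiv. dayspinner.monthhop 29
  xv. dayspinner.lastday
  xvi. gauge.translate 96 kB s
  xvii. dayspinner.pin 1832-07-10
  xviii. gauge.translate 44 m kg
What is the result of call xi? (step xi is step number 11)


Answer: 2177-05-31

Derivation:
·→ gauge.translate(v='-89', u_from='kB', u_to='s')
·← ToolError: incompatible units
·→ gauge.translate(v='78', u_from='C', u_to='F')
·← 862/5
·→ dayspinner.untilx(d='2185-09-12')
·← 34
·→ gauge.translate(v='~it', u_from='mm', u_to='in')
·← 170/127
·→ gauge.translate(v='~it', u_from='in', u_to='km')
·← 17/500000
·→ dayspinner.yhop(n='-7')
·← 2178-08-09
·→ dayspinner.dayname()
·← Sunday
·→ gauge.translate(v='2623', u_from='day', u_to='min')
·← 3777120
·→ dayspinner.drift(n='-370')
·← 2177-08-04
·→ dayspinner.drift(n='-67')
·← 2177-05-29
·→ dayspinner.lastday()
·← 2177-05-31
·→ gauge.translate(v='-940', u_from='ft', u_to='cm')
·← -143256/5
·→ dayspinner.pin(d='2170-02-27')
·← 2170-02-27
·→ dayspinner.monthhop(n='29')
·← 2172-07-27
·→ dayspinner.lastday()
·← 2172-07-31
·→ gauge.translate(v='96', u_from='kB', u_to='s')
·← ToolError: incompatible units
·→ dayspinner.pin(d='1832-07-10')
·← 1832-07-10
·→ gauge.translate(v='44', u_from='m', u_to='kg')
·← ToolError: incompatible units


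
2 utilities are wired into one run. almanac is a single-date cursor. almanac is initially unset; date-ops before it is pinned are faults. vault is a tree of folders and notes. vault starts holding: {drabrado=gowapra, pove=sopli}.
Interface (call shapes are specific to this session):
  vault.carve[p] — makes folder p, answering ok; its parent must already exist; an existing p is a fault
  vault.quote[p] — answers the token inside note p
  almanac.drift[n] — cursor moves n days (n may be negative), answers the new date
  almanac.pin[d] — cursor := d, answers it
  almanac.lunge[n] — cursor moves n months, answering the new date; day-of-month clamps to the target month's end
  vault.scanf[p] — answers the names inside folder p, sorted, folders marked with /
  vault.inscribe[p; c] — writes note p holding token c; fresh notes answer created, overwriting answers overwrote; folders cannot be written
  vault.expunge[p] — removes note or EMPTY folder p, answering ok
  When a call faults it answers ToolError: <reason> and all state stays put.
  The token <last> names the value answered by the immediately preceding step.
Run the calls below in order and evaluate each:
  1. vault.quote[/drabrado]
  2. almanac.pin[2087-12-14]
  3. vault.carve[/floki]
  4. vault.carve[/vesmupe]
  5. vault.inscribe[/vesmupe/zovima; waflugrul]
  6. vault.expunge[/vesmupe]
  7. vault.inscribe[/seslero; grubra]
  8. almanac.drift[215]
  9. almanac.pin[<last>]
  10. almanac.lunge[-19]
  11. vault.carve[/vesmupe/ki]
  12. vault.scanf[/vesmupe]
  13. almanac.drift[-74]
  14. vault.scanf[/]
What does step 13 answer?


Answer: 2086-10-03

Derivation:
[in] vault.quote p='/drabrado'
:: gowapra
[in] almanac.pin d='2087-12-14'
:: 2087-12-14
[in] vault.carve p='/floki'
:: ok
[in] vault.carve p='/vesmupe'
:: ok
[in] vault.inscribe p='/vesmupe/zovima' c='waflugrul'
:: created
[in] vault.expunge p='/vesmupe'
:: ToolError: not empty
[in] vault.inscribe p='/seslero' c='grubra'
:: created
[in] almanac.drift n='215'
:: 2088-07-16
[in] almanac.pin d='<last>'
:: 2088-07-16
[in] almanac.lunge n='-19'
:: 2086-12-16
[in] vault.carve p='/vesmupe/ki'
:: ok
[in] vault.scanf p='/vesmupe'
:: [ki/, zovima]
[in] almanac.drift n='-74'
:: 2086-10-03
[in] vault.scanf p='/'
:: [drabrado, floki/, pove, seslero, vesmupe/]


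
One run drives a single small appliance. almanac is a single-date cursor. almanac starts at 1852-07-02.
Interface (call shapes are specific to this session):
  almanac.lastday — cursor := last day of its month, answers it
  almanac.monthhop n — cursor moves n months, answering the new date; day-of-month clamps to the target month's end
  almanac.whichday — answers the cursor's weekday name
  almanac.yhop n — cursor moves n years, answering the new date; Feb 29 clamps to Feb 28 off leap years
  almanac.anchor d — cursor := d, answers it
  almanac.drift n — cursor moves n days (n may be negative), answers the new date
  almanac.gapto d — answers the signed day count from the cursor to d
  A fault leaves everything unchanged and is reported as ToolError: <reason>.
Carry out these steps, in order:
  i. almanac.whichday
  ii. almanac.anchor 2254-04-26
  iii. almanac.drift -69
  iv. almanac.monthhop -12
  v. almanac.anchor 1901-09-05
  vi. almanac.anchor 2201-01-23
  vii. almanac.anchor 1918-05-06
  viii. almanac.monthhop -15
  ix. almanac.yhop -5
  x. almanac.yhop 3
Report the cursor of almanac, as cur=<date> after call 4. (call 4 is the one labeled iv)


Answer: cur=2253-02-16

Derivation:
I invoke almanac.whichday, and observe Friday.
Using almanac.anchor using 2254-04-26, — result: 2254-04-26.
Invoking almanac.drift using -69, → 2254-02-16.
Invoking almanac.monthhop using -12, yielding 2253-02-16.
Invoking almanac.anchor using 1901-09-05, yielding 1901-09-05.
Now I run almanac.anchor using 2201-01-23, and see 2201-01-23.
I run almanac.anchor using 1918-05-06, which returns 1918-05-06.
Invoking almanac.monthhop using -15, and get 1917-02-06.
I run almanac.yhop using -5, → 1912-02-06.
I run almanac.yhop using 3, — result: 1915-02-06.


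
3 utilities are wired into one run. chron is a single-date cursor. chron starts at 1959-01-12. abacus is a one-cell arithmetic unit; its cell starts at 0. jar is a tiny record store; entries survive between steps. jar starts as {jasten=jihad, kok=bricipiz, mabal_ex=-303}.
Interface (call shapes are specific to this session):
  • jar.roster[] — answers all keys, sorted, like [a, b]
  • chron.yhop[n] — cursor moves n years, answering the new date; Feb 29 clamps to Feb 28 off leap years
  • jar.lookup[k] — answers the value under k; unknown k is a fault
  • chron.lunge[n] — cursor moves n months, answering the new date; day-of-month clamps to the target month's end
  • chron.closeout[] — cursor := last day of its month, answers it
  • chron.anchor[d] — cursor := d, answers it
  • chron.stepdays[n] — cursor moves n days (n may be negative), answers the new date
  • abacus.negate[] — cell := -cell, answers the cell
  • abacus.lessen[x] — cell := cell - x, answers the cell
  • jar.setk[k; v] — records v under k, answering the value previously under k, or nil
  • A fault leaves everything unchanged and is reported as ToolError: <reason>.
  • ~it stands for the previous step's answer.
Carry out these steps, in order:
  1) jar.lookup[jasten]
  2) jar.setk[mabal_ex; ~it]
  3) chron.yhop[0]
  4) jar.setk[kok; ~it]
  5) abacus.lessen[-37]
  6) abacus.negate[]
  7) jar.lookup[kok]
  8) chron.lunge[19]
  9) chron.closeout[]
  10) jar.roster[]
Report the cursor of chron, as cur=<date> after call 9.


Answer: cur=1960-08-31

Derivation:
I invoke jar.lookup with k='jasten', giving jihad.
Using jar.setk with k='mabal_ex', v='~it', → -303.
I try chron.yhop with n='0', and get 1959-01-12.
I call jar.setk with k='kok', v='~it', giving bricipiz.
I run abacus.lessen with x='-37', which returns 37.
I run abacus.negate, — result: -37.
Using jar.lookup with k='kok', → 1959-01-12.
Then chron.lunge with n='19', and get 1960-08-12.
Invoking chron.closeout(), and observe 1960-08-31.
I call jar.roster, — result: [jasten, kok, mabal_ex].


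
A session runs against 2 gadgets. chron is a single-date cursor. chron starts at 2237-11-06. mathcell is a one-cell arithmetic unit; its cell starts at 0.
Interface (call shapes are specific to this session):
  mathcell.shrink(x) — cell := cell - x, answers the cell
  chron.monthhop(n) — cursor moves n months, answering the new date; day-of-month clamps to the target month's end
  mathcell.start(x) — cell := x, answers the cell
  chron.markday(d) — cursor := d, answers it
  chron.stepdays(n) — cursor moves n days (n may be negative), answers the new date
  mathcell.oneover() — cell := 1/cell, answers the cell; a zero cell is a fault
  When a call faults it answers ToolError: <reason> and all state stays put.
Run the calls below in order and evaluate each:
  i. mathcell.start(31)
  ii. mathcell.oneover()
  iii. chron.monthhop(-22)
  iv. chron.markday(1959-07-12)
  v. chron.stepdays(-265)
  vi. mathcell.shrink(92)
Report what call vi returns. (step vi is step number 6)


Answer: -2851/31

Derivation:
% mathcell.start(x=31) -> 31
% mathcell.oneover() -> 1/31
% chron.monthhop(n=-22) -> 2236-01-06
% chron.markday(d=1959-07-12) -> 1959-07-12
% chron.stepdays(n=-265) -> 1958-10-20
% mathcell.shrink(x=92) -> -2851/31


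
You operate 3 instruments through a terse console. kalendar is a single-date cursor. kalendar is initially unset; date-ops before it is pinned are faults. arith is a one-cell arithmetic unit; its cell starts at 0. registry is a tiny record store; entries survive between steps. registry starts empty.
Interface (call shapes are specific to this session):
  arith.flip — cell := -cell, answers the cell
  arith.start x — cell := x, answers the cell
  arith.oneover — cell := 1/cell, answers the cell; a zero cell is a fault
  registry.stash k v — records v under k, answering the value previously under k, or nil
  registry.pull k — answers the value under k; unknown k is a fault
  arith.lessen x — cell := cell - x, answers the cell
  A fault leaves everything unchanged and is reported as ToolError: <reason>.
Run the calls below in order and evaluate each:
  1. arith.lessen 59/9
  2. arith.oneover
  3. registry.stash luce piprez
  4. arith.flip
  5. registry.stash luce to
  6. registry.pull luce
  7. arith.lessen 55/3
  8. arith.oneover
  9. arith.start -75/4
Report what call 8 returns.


Answer: -177/3218

Derivation:
I try arith.lessen on 59/9, giving -59/9.
Next I call arith.oneover(), and see -9/59.
I run registry.stash on luce, piprez, yielding nil.
I call arith.flip(), which returns 9/59.
Using registry.stash on luce, to, → piprez.
I try registry.pull on luce, — result: to.
I use arith.lessen on 55/3, which returns -3218/177.
Invoking arith.oneover, yielding -177/3218.
Invoking arith.start on -75/4, and get -75/4.


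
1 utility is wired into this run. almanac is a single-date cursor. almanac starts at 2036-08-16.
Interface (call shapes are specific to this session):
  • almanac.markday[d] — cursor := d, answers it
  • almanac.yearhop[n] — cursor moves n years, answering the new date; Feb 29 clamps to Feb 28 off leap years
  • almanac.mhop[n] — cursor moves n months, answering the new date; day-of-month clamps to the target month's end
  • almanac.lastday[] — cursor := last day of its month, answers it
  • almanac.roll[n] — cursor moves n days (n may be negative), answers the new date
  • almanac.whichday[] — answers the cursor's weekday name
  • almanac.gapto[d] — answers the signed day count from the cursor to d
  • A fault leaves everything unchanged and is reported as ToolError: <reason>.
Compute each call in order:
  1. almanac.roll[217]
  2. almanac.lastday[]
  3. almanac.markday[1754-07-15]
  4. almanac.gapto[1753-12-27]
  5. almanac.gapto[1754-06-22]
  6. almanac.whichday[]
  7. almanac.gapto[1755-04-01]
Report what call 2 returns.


Answer: 2037-03-31

Derivation:
Invoking almanac.roll with n='217': 2037-03-21.
Next I call almanac.lastday, and get 2037-03-31.
I run almanac.markday with d='1754-07-15', and see 1754-07-15.
Calling almanac.gapto with d='1753-12-27', which returns -200.
Invoking almanac.gapto with d='1754-06-22', giving -23.
I invoke almanac.whichday(), and get Monday.
I call almanac.gapto with d='1755-04-01', → 260.


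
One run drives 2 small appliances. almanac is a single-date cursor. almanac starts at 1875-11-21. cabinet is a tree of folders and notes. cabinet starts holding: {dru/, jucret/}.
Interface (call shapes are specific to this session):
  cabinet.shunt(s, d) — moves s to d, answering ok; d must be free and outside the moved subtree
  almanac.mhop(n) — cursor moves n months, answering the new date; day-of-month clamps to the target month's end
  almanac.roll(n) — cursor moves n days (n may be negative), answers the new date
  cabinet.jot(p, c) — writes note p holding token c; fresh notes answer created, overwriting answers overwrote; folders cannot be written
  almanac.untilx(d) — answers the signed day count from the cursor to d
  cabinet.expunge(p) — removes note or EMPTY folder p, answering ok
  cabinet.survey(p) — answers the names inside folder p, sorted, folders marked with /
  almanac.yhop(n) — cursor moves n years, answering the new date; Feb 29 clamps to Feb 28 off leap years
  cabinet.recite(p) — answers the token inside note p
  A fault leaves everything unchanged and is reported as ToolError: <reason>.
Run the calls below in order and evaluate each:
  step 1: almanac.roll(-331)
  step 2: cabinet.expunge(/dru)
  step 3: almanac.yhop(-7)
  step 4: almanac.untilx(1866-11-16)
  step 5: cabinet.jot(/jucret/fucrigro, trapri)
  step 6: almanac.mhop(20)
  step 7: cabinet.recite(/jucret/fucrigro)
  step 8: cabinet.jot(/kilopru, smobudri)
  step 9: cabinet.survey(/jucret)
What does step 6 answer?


Answer: 1869-08-25

Derivation:
% roll n→-331
:: 1874-12-25
% expunge p→/dru
:: ok
% yhop n→-7
:: 1867-12-25
% untilx d→1866-11-16
:: -404
% jot p→/jucret/fucrigro c→trapri
:: created
% mhop n→20
:: 1869-08-25
% recite p→/jucret/fucrigro
:: trapri
% jot p→/kilopru c→smobudri
:: created
% survey p→/jucret
:: [fucrigro]
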